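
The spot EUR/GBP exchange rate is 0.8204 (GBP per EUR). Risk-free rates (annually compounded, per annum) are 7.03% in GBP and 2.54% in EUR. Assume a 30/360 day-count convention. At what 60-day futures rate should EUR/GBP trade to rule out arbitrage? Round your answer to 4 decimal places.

0.8263

By covered interest parity, F = S · (1+r_GBP)^T / (1+r_EUR)^T
= 0.8204 × 1.011388 / 1.004189 = 0.8204 × 1.007169
F = 0.8263 GBP per EUR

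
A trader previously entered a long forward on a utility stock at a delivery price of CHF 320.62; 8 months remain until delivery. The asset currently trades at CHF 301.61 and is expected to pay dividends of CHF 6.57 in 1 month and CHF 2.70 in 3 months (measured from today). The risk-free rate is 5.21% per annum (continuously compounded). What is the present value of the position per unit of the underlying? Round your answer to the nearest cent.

-CHF 17.27

PV(remaining dividends) I = 6.57·e^(−0.0521·1/12) + 2.70·e^(−0.0521·3/12) = 9.2066
Current forward F = (S − I)·e^(rT) = (301.61 − 9.2066)·e^(0.0521·8/12) = 292.4034 × 1.035344 = 302.7381
Value (long) = (F − K)·e^(−rT) = (302.7381 − 320.62) × 0.965863 = -17.2715
Value = -CHF 17.27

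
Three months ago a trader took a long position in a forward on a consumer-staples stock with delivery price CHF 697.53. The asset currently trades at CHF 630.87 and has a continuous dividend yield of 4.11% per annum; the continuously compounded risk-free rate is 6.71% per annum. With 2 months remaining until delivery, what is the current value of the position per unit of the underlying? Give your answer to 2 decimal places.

-CHF 63.21

Current fair forward for the remaining 2 months: F = S·e^((r − q)·T), (r − q) = 0.0671 − 0.0411 = 0.0260
F = 630.87 · e^(0.0260 × 2/12) = 630.87 × 1.004343 = 633.6099
Value of long forward = (F − K)·e^(−rT) = (633.6099 − 697.53) · e^(−0.0671·2/12)
= -63.9201 × 0.988879 = -63.21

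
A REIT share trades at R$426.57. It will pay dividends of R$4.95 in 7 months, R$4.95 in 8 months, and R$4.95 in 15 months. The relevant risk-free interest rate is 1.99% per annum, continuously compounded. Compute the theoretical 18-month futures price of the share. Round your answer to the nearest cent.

R$424.45

PV(dividends) I = 4.95·e^(−0.0199·7/12) + 4.95·e^(−0.0199·8/12) + 4.95·e^(−0.0199·15/12)
I = 4.8929 + 4.8848 + 4.8284 = 14.6061
F = (S − I)·e^(rT) = (426.57 − 14.6061) · e^(0.0199·18/12)
= 411.9639 · e^0.029850 = 411.9639 × 1.030300 = R$424.45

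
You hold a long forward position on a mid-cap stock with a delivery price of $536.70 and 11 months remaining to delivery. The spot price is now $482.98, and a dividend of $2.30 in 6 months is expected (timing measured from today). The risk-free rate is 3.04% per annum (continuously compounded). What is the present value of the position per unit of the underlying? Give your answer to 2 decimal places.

-$41.24

PV(remaining dividends) I = 2.30·e^(−0.0304·6/12) = 2.2653
Current forward F = (S − I)·e^(rT) = (482.98 − 2.2653)·e^(0.0304·11/12) = 480.7147 × 1.028259 = 494.2992
Value (long) = (F − K)·e^(−rT) = (494.2992 − 536.70) × 0.972518 = -41.2355
Value = -$41.24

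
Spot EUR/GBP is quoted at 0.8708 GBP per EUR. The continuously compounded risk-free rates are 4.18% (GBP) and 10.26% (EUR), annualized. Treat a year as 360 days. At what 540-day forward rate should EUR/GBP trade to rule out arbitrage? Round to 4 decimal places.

0.7949

F = S·e^((r_GBP − r_EUR)T) = 0.8708 · e^((0.0418 − 0.1026) × 540/360)
= 0.8708 · e^-0.091200 = 0.8708 × 0.912835
F = 0.7949 GBP per EUR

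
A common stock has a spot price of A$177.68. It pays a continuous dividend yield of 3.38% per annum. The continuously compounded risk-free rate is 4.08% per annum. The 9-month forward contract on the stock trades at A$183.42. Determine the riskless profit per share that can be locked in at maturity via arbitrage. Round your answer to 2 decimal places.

A$4.80 per share

Fair forward: F* = S·e^(carry·T), with carry = (r − q) = 0.0408 − 0.0338 = 0.0070
F* = 177.68 · e^(0.0070 × 9/12) = 177.68 · e^0.005250 = 177.68 × 1.005264 = A$178.6153
Market A$183.42 > fair A$178.6153: forward overpriced → cash-and-carry (buy spot, short the forward).
At maturity, profit = |F_mkt − F*| = |183.42 − 178.6153| = A$4.80 per share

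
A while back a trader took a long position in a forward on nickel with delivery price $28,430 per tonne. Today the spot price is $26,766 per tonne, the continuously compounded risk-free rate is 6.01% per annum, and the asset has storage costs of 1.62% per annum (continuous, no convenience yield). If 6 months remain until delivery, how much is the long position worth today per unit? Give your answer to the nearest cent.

Current fair forward for the remaining 6 months: F = S·e^((r + u)·T), (r + u) = 0.0601 + 0.0162 = 0.0763
F = 26766 · e^(0.0763 × 6/12) = 26766 × 1.03888705 = 27806.8508
Value of long forward = (F − K)·e^(−rT) = (27806.8508 − 28430) · e^(−0.0601·6/12)
= -623.1492 × 0.97039701 = -604.70

-$604.70 per tonne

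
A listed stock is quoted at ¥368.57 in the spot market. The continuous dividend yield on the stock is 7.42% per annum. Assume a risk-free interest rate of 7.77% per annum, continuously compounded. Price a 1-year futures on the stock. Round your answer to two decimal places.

F = S·e^((r − q)T) = 368.57 · e^((0.0777 − 0.0742) × 1)
= 368.57 · e^0.003500 = 368.57 × 1.003506
F = ¥369.86

¥369.86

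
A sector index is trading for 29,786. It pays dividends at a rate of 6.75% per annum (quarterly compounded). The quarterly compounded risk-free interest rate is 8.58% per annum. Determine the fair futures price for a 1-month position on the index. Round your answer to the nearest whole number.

F = S · (1+r/4)^(4T) / (1+q/4)^(4T)
= 29786 × 1.007099 / 1.005594 = 29786 × 1.001497
F = 29,831

29,831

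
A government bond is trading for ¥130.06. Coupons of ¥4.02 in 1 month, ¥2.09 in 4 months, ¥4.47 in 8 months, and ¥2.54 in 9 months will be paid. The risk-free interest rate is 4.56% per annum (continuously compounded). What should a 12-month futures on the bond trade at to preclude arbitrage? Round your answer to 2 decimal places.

¥122.67

PV(coupons) I = 4.02·e^(−0.0456·1/12) + 2.09·e^(−0.0456·4/12) + 4.47·e^(−0.0456·8/12) + 2.54·e^(−0.0456·9/12)
I = 4.0048 + 2.0585 + 4.3362 + 2.4546 = 12.8541
F = (S − I)·e^(rT) = (130.06 − 12.8541) · e^(0.0456·12/12)
= 117.2059 · e^0.045600 = 117.2059 × 1.046656 = ¥122.67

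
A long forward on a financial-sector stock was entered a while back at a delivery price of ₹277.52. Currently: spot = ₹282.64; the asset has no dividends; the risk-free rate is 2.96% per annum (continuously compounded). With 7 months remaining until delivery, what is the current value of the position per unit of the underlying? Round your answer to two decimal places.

Current fair forward for the remaining 7 months: F = S·e^(r·T), r = 0.0296
F = 282.64 · e^(0.0296 × 7/12) = 282.64 × 1.017417 = 287.5627
Value of long forward = (F − K)·e^(−rT) = (287.5627 − 277.52) · e^(−0.0296·7/12)
= 10.0427 × 0.982882 = 9.87

₹9.87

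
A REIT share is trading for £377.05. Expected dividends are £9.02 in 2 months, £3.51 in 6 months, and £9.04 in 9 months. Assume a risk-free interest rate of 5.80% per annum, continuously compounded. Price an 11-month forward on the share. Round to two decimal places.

PV(dividends) I = 9.02·e^(−0.0580·2/12) + 3.51·e^(−0.0580·6/12) + 9.04·e^(−0.0580·9/12)
I = 8.9332 + 3.4097 + 8.6552 = 20.9981
F = (S − I)·e^(rT) = (377.05 − 20.9981) · e^(0.0580·11/12)
= 356.0519 · e^0.053167 = 356.0519 × 1.054606 = £375.49

£375.49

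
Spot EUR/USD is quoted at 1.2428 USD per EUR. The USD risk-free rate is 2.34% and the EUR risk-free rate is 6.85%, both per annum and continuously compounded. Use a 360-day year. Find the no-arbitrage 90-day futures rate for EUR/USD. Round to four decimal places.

F = S·e^((r_USD − r_EUR)T) = 1.2428 · e^((0.0234 − 0.0685) × 90/360)
= 1.2428 · e^-0.011275 = 1.2428 × 0.988788
F = 1.2289 USD per EUR

1.2289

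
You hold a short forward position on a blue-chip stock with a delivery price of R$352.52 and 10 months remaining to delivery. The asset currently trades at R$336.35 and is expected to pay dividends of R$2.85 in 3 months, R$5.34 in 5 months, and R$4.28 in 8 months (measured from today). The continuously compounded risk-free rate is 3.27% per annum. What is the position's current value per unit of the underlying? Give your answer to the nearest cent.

R$18.98

PV(remaining dividends) I = 2.85·e^(−0.0327·3/12) + 5.34·e^(−0.0327·5/12) + 4.28·e^(−0.0327·8/12) = 12.2822
Current forward F = (S − I)·e^(rT) = (336.35 − 12.2822)·e^(0.0327·10/12) = 324.0678 × 1.027625 = 333.0202
Value (long) = (F − K)·e^(−rT) = (333.0202 − 352.52) × 0.973118 = -18.9756
Short position value = −(long value) = R$18.98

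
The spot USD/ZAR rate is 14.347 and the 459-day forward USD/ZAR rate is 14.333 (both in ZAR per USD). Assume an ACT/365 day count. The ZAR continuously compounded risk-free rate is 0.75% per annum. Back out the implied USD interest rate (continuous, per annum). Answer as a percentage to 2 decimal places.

F = S·e^((r_ZAR − r_USD)T) ⇒ r_USD = r_ZAR − ln(F/S)/T
ln(14.333/14.347) = -0.000976; /(459/365) = -0.000776
r_USD = 0.0075 + 0.000776 = 0.008276
r_USD = 0.83%

0.83%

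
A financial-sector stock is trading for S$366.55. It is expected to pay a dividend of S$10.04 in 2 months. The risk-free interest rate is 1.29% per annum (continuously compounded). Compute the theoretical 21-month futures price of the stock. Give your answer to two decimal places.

PV(dividends) I = 10.04·e^(−0.0129·2/12)
I = 10.0184
F = (S − I)·e^(rT) = (366.55 − 10.0184) · e^(0.0129·21/12)
= 356.5316 · e^0.022575 = 356.5316 × 1.022832 = S$364.67

S$364.67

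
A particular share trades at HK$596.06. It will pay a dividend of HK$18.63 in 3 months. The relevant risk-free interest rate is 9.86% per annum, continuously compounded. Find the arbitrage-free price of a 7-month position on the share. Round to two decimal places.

HK$612.10

PV(dividends) I = 18.63·e^(−0.0986·3/12)
I = 18.1764
F = (S − I)·e^(rT) = (596.06 − 18.1764) · e^(0.0986·7/12)
= 577.8836 · e^0.057517 = 577.8836 × 1.059203 = HK$612.10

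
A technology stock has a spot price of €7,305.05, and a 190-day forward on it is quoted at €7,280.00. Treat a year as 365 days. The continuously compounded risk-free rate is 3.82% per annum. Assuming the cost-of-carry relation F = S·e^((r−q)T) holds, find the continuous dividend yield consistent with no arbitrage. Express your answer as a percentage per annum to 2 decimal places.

From F = S·e^((r−q)T): (r − q) = ln(F/S)/T
ln(7280.00/7305.05) = ln(0.996571) = -0.003435
(r − q) = -0.003435 / (190/365) = -0.006599
q = r − ln(F/S)/T = 0.0382 + 0.006599 = 0.044799
q = 4.48%

4.48%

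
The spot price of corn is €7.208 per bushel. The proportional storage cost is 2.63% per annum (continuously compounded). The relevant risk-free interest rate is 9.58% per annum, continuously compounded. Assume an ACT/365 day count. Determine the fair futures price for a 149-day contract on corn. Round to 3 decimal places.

Net carry = r + u − y = 0.0958 + 0.0263 − 0.0000 = 0.1221
F = S·e^((r+u−y)T) = 7.208 · e^(0.1221 × 149/365) = 7.208 · e^0.049844
= 7.208 × 1.051107 = €7.576 per bushel

€7.576 per bushel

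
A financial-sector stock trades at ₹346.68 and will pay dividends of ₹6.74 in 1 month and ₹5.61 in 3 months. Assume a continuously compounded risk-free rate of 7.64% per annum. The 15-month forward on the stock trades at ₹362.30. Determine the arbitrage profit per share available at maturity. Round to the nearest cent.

₹5.70 per share

PV(dividends) I = 6.74·e^(−0.0764·1/12) + 5.61·e^(−0.0764·3/12) = 12.2011
Fair forward F* = (S − I)·e^(rT) = (346.68 − 12.2011)·e^0.095500 = 334.4789 × 1.100209 = 367.9967
Market ₹362.30 < fair 367.9967: forward underpriced → reverse cash-and-carry (short the stock, invest proceeds at r, pay the dividends, go long the forward).
Profit at T = |F_mkt − F*| = |362.30 − 367.9967| = ₹5.70 per share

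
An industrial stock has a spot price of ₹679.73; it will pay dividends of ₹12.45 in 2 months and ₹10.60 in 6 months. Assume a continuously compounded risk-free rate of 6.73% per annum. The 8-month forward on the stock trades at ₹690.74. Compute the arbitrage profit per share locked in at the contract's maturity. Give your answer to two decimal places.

₹3.41 per share

PV(dividends) I = 12.45·e^(−0.0673·2/12) + 10.60·e^(−0.0673·6/12) = 22.5604
Fair forward F* = (S − I)·e^(rT) = (679.73 − 22.5604)·e^0.044867 = 657.1696 × 1.045889 = 687.3265
Market ₹690.74 > fair 687.3265: forward overpriced → cash-and-carry (borrow at r, buy the stock and collect the dividends, short the forward).
Profit at T = |F_mkt − F*| = |690.74 − 687.3265| = ₹3.41 per share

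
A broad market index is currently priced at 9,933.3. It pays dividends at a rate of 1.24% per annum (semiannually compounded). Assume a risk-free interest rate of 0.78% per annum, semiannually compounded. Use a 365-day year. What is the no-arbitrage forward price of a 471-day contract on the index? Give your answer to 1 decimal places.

9,874.8

F = S · (1+r/2)^(2T) / (1+q/2)^(2T)
= 9933.3 × 1.010096 / 1.016080 = 9933.3 × 0.994111
F = 9,874.8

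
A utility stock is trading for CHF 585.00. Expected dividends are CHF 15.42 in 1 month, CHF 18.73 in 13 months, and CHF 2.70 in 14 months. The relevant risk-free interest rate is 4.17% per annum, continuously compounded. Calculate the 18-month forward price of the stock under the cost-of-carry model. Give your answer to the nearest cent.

CHF 584.61

PV(dividends) I = 15.42·e^(−0.0417·1/12) + 18.73·e^(−0.0417·13/12) + 2.70·e^(−0.0417·14/12)
I = 15.3665 + 17.9027 + 2.5718 = 35.8410
F = (S − I)·e^(rT) = (585.00 − 35.8410) · e^(0.0417·18/12)
= 549.1590 · e^0.062550 = 549.1590 × 1.064548 = CHF 584.61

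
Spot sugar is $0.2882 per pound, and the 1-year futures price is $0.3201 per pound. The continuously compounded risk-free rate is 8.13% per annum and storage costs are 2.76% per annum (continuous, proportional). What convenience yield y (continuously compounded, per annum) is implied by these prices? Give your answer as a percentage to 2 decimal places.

0.39%

F = S·e^((r+u−y)T) ⇒ (r+u−y) = ln(F/S)/T
ln(0.3201/0.2882) = 0.104979; /T ⇒ 0.104979
y = r + u − ln(F/S)/T = 0.0813 + 0.0276 − 0.104979 = 0.003921
y = 0.39%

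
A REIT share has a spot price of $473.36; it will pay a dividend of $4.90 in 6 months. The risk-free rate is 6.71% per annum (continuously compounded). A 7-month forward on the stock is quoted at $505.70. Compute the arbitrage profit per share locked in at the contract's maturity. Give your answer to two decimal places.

$18.37 per share

PV(dividends) I = 4.90·e^(−0.0671·6/12) = 4.7383
Fair forward F* = (S − I)·e^(rT) = (473.36 − 4.7383)·e^0.039142 = 468.6217 × 1.039918 = 487.3281
Market $505.70 > fair 487.3281: forward overpriced → cash-and-carry (borrow at r, buy the stock and collect the dividends, short the forward).
Profit at T = |F_mkt − F*| = |505.70 − 487.3281| = $18.37 per share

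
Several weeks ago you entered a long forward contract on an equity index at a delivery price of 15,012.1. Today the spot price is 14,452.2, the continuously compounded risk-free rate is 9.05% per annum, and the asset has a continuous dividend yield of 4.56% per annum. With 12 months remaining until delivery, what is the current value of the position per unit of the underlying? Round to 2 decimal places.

94.81

Current fair forward for the remaining 12 months: F = S·e^((r − q)·T), (r − q) = 0.0905 − 0.0456 = 0.0449
F = 14452.2 · e^(0.0449 × 12/12) = 14452.2 × 1.04592326 = 15115.8921
Value of long forward = (F − K)·e^(−rT) = (15115.8921 − 15012.1) · e^(−0.0905·12/12)
= 103.7921 × 0.91347433 = 94.81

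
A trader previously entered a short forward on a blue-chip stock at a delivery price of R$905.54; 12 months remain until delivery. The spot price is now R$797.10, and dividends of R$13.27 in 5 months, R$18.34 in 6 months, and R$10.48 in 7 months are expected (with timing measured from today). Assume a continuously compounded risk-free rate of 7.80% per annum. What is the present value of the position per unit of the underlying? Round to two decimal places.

PV(remaining dividends) I = 13.27·e^(−0.0780·5/12) + 18.34·e^(−0.0780·6/12) + 10.48·e^(−0.0780·7/12) = 40.4980
Current forward F = (S − I)·e^(rT) = (797.10 − 40.4980)·e^(0.0780·12/12) = 756.6020 × 1.081123 = 817.9798
Value (long) = (F − K)·e^(−rT) = (817.9798 − 905.54) × 0.924964 = -80.9900
Short position value = −(long value) = R$80.99

R$80.99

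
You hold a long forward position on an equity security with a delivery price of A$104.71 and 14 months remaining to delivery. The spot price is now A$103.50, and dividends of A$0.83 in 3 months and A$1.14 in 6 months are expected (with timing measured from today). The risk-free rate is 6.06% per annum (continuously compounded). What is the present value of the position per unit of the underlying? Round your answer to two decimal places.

A$4.01

PV(remaining dividends) I = 0.83·e^(−0.0606·3/12) + 1.14·e^(−0.0606·6/12) = 1.9235
Current forward F = (S − I)·e^(rT) = (103.50 − 1.9235)·e^(0.0606·14/12) = 101.5765 × 1.073259 = 109.0179
Value (long) = (F − K)·e^(−rT) = (109.0179 − 104.71) × 0.931741 = 4.0138
Value = A$4.01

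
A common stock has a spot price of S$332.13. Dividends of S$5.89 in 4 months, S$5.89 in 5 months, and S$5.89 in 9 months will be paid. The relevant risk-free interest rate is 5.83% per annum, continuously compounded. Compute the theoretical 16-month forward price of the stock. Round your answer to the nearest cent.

PV(dividends) I = 5.89·e^(−0.0583·4/12) + 5.89·e^(−0.0583·5/12) + 5.89·e^(−0.0583·9/12)
I = 5.7766 + 5.7486 + 5.6380 = 17.1632
F = (S − I)·e^(rT) = (332.13 − 17.1632) · e^(0.0583·16/12)
= 314.9668 · e^0.077733 = 314.9668 × 1.080834 = S$340.43

S$340.43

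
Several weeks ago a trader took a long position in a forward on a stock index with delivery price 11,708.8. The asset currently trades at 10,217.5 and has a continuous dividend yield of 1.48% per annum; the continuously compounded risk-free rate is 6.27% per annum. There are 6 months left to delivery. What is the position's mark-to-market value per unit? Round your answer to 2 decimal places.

Current fair forward for the remaining 6 months: F = S·e^((r − q)·T), (r − q) = 0.0627 − 0.0148 = 0.0479
F = 10217.5 · e^(0.0479 × 6/12) = 10217.5 × 1.02423910 = 10465.1630
Value of long forward = (F − K)·e^(−rT) = (10465.1630 − 11708.8) · e^(−0.0627·6/12)
= -1243.6370 × 0.96913632 = -1205.25

-1205.25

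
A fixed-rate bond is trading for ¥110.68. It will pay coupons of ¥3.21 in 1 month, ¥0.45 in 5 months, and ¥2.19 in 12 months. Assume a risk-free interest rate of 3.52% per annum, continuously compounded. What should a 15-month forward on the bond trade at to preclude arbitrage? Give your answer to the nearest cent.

¥109.64

PV(coupons) I = 3.21·e^(−0.0352·1/12) + 0.45·e^(−0.0352·5/12) + 2.19·e^(−0.0352·12/12)
I = 3.2006 + 0.4434 + 2.1143 = 5.7583
F = (S − I)·e^(rT) = (110.68 − 5.7583) · e^(0.0352·15/12)
= 104.9217 · e^0.044000 = 104.9217 × 1.044982 = ¥109.64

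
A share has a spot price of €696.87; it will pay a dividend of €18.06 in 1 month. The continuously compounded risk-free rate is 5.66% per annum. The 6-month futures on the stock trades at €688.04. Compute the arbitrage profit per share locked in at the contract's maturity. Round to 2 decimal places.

€10.34 per share

PV(dividends) I = 18.06·e^(−0.0566·1/12) = 17.9750
Fair futures F* = (S − I)·e^(rT) = (696.87 − 17.9750)·e^0.028300 = 678.8950 × 1.028704 = 698.3820
Market €688.04 < fair 698.3820: forward underpriced → reverse cash-and-carry (short the stock, invest proceeds at r, pay the dividends, go long the forward).
Profit at T = |F_mkt − F*| = |688.04 − 698.3820| = €10.34 per share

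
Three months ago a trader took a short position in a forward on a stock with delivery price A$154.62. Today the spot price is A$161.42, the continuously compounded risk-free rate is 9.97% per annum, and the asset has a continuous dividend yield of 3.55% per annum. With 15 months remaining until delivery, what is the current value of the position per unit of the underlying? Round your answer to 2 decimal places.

Current fair forward for the remaining 15 months: F = S·e^((r − q)·T), (r − q) = 0.0997 − 0.0355 = 0.0642
F = 161.42 · e^(0.0642 × 15/12) = 161.42 × 1.083558 = 174.9079
Value of long forward = (F − K)·e^(−rT) = (174.9079 − 154.62) · e^(−0.0997·15/12)
= 20.2879 × 0.882828 = 17.91
Short position value = −(long value) = -A$17.91

-A$17.91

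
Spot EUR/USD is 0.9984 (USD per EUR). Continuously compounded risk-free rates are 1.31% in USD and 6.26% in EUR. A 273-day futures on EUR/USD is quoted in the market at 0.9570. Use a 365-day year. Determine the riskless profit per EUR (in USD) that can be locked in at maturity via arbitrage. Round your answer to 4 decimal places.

0.0051 per EUR (in USD)

Fair futures: F* = S·e^(carry·T), with carry = (r_USD − r_EUR) = 0.0131 − 0.0626 = -0.0495
F* = 0.9984 · e^(-0.0495 × 273/365) = 0.9984 · e^-0.037023 = 0.9984 × 0.963654 = 0.9621
Market 0.9570 < fair 0.9621: forward underpriced → reverse cash-and-carry (short spot, go long the forward).
At maturity, profit = |F_mkt − F*| = |0.9570 − 0.9621| = 0.0051 per EUR (in USD)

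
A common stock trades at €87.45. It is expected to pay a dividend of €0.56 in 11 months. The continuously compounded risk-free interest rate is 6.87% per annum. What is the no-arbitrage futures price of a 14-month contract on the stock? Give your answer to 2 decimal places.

PV(dividends) I = 0.56·e^(−0.0687·11/12)
I = 0.5258
F = (S − I)·e^(rT) = (87.45 − 0.5258) · e^(0.0687·14/12)
= 86.9242 · e^0.080150 = 86.9242 × 1.083450 = €94.18

€94.18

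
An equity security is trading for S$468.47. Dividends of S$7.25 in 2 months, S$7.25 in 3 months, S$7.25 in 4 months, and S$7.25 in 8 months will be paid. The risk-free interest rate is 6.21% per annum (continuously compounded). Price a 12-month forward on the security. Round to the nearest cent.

PV(dividends) I = 7.25·e^(−0.0621·2/12) + 7.25·e^(−0.0621·3/12) + 7.25·e^(−0.0621·4/12) + 7.25·e^(−0.0621·8/12)
I = 7.1753 + 7.1383 + 7.1015 + 6.9560 = 28.3711
F = (S − I)·e^(rT) = (468.47 − 28.3711) · e^(0.0621·12/12)
= 440.0989 · e^0.062100 = 440.0989 × 1.064069 = S$468.30

S$468.30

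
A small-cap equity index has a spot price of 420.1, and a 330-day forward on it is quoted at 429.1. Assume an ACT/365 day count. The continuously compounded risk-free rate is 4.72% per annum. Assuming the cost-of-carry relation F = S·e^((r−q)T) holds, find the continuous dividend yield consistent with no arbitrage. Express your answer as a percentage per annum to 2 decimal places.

2.38%

From F = S·e^((r−q)T): (r − q) = ln(F/S)/T
ln(429.1/420.1) = ln(1.021423) = 0.021197
(r − q) = 0.021197 / (330/365) = 0.023445
q = r − ln(F/S)/T = 0.0472 − 0.023445 = 0.023755
q = 2.38%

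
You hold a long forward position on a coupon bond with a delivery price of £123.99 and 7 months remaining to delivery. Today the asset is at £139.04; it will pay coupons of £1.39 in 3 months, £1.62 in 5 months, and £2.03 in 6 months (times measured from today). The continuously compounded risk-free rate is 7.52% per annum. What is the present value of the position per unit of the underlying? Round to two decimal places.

£15.48

PV(remaining coupons) I = 1.39·e^(−0.0752·3/12) + 1.62·e^(−0.0752·5/12) + 2.03·e^(−0.0752·6/12) = 4.8892
Current forward F = (S − I)·e^(rT) = (139.04 − 4.8892)·e^(0.0752·7/12) = 134.1508 × 1.044843 = 140.1665
Value (long) = (F − K)·e^(−rT) = (140.1665 − 123.99) × 0.957082 = 15.4822
Value = £15.48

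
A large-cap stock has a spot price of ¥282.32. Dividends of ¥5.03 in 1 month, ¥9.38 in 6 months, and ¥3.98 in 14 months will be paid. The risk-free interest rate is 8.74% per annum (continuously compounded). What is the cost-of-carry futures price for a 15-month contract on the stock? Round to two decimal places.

PV(dividends) I = 5.03·e^(−0.0874·1/12) + 9.38·e^(−0.0874·6/12) + 3.98·e^(−0.0874·14/12)
I = 4.9935 + 8.9789 + 3.5942 = 17.5666
F = (S − I)·e^(rT) = (282.32 − 17.5666) · e^(0.0874·15/12)
= 264.7534 · e^0.109250 = 264.7534 × 1.115441 = ¥295.32

¥295.32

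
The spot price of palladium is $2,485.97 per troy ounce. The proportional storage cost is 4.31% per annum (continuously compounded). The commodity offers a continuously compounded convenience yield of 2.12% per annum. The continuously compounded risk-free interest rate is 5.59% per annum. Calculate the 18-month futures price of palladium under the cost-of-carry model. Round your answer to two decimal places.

Net carry = r + u − y = 0.0559 + 0.0431 − 0.0212 = 0.0778
F = S·e^((r+u−y)T) = 2485.97 · e^(0.0778 × 18/12) = 2485.97 · e^0.11670000
= 2485.97 × 1.12378224 = $2,793.69 per troy ounce

$2,793.69 per troy ounce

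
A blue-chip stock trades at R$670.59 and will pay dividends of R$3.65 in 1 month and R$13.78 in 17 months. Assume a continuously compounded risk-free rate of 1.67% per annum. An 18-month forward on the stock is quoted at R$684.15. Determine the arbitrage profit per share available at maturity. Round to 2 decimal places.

PV(dividends) I = 3.65·e^(−0.0167·1/12) + 13.78·e^(−0.0167·17/12) = 17.1027
Fair forward F* = (S − I)·e^(rT) = (670.59 − 17.1027)·e^0.025050 = 653.4873 × 1.025366 = 670.0637
Market R$684.15 > fair 670.0637: forward overpriced → cash-and-carry (borrow at r, buy the stock and collect the dividends, short the forward).
Profit at T = |F_mkt − F*| = |684.15 − 670.0637| = R$14.09 per share

R$14.09 per share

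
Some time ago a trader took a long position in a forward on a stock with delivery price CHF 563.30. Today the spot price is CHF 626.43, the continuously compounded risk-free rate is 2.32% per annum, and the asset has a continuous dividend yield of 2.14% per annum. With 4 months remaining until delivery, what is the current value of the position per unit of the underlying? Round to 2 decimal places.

CHF 63.02

Current fair forward for the remaining 4 months: F = S·e^((r − q)·T), (r − q) = 0.0232 − 0.0214 = 0.0018
F = 626.43 · e^(0.0018 × 4/12) = 626.43 × 1.000600 = 626.8059
Value of long forward = (F − K)·e^(−rT) = (626.8059 − 563.30) · e^(−0.0232·4/12)
= 63.5059 × 0.992296 = 63.02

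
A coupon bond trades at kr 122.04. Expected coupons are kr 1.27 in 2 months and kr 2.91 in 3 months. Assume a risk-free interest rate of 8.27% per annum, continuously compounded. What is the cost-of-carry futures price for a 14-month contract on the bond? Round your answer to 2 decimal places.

PV(coupons) I = 1.27·e^(−0.0827·2/12) + 2.91·e^(−0.0827·3/12)
I = 1.2526 + 2.8505 = 4.1031
F = (S − I)·e^(rT) = (122.04 − 4.1031) · e^(0.0827·14/12)
= 117.9369 · e^0.096483 = 117.9369 × 1.101291 = kr 129.88

kr 129.88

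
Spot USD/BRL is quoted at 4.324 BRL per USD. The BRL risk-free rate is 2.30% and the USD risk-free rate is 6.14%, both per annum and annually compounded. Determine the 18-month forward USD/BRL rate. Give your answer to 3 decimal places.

By covered interest parity, F = S · (1+r_BRL)^T / (1+r_USD)^T
= 4.324 × 1.034698 / 1.093500 = 4.324 × 0.946226
F = 4.091 BRL per USD

4.091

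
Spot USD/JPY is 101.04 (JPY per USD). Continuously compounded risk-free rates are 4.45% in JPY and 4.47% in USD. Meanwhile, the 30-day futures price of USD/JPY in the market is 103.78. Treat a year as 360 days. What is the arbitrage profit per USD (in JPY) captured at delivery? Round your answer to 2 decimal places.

2.74 per USD (in JPY)

Fair futures: F* = S·e^(carry·T), with carry = (r_JPY − r_USD) = 0.0445 − 0.0447 = -0.0002
F* = 101.04 · e^(-0.0002 × 30/360) = 101.04 · e^-0.000017 = 101.04 × 0.999983 = 101.0383
Market 103.78 > fair 101.0383: forward overpriced → cash-and-carry (buy spot, short the forward).
At maturity, profit = |F_mkt − F*| = |103.78 − 101.0383| = 2.74 per USD (in JPY)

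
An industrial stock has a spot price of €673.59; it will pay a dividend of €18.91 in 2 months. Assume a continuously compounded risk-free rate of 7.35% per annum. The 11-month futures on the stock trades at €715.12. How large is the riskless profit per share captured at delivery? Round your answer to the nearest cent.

€14.56 per share

PV(dividends) I = 18.91·e^(−0.0735·2/12) = 18.6798
Fair futures F* = (S − I)·e^(rT) = (673.59 − 18.6798)·e^0.067375 = 654.9102 × 1.069697 = 700.5555
Market €715.12 > fair 700.5555: forward overpriced → cash-and-carry (borrow at r, buy the stock and collect the dividends, short the forward).
Profit at T = |F_mkt − F*| = |715.12 − 700.5555| = €14.56 per share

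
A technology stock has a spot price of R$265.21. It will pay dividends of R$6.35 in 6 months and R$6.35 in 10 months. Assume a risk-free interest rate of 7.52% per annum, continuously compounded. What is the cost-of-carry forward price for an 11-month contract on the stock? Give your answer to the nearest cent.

R$271.19

PV(dividends) I = 6.35·e^(−0.0752·6/12) + 6.35·e^(−0.0752·10/12)
I = 6.1157 + 5.9643 = 12.0800
F = (S − I)·e^(rT) = (265.21 − 12.0800) · e^(0.0752·11/12)
= 253.1300 · e^0.068933 = 253.1300 × 1.071364 = R$271.19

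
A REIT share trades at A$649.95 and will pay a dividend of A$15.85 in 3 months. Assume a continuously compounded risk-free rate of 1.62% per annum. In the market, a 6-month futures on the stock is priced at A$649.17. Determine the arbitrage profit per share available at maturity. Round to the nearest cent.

PV(dividends) I = 15.85·e^(−0.0162·3/12) = 15.7859
Fair futures F* = (S − I)·e^(rT) = (649.95 − 15.7859)·e^0.008100 = 634.1641 × 1.008133 = 639.3218
Market A$649.17 > fair 639.3218: forward overpriced → cash-and-carry (borrow at r, buy the stock and collect the dividends, short the forward).
Profit at T = |F_mkt − F*| = |649.17 − 639.3218| = A$9.85 per share

A$9.85 per share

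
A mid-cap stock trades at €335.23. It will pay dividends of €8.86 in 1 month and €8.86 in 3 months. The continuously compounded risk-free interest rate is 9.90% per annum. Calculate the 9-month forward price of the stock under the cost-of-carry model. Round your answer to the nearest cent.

€342.29

PV(dividends) I = 8.86·e^(−0.0990·1/12) + 8.86·e^(−0.0990·3/12)
I = 8.7872 + 8.6434 = 17.4306
F = (S − I)·e^(rT) = (335.23 − 17.4306) · e^(0.0990·9/12)
= 317.7994 · e^0.074250 = 317.7994 × 1.077076 = €342.29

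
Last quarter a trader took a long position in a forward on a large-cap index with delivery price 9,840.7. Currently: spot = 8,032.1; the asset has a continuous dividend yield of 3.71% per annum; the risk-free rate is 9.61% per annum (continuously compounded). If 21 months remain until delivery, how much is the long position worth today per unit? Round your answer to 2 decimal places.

Current fair forward for the remaining 21 months: F = S·e^((r − q)·T), (r − q) = 0.0961 − 0.0371 = 0.0590
F = 8032.1 · e^(0.0590 × 21/12) = 8032.1 × 1.10876857 = 8905.7400
Value of long forward = (F − K)·e^(−rT) = (8905.7400 − 9840.7) · e^(−0.0961·21/12)
= -934.9600 × 0.84520591 = -790.23

-790.23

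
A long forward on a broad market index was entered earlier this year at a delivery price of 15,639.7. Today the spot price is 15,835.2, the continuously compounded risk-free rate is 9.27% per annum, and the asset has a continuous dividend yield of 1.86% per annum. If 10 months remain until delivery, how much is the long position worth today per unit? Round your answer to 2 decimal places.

1114.63

Current fair forward for the remaining 10 months: F = S·e^((r − q)·T), (r − q) = 0.0927 − 0.0186 = 0.0741
F = 15835.2 · e^(0.0741 × 10/12) = 15835.2 × 1.06369639 = 16843.8451
Value of long forward = (F − K)·e^(−rT) = (16843.8451 − 15639.7) · e^(−0.0927·10/12)
= 1204.1451 × 0.92565841 = 1114.63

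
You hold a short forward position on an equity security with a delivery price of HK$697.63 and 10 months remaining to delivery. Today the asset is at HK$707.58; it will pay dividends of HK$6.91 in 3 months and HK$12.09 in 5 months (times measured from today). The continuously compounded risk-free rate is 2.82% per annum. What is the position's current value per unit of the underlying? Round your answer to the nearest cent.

PV(remaining dividends) I = 6.91·e^(−0.0282·3/12) + 12.09·e^(−0.0282·5/12) = 18.8102
Current forward F = (S − I)·e^(rT) = (707.58 − 18.8102)·e^(0.0282·10/12) = 688.7698 × 1.023778 = 705.1474
Value (long) = (F − K)·e^(−rT) = (705.1474 − 697.63) × 0.976774 = 7.3428
Short position value = −(long value) = -HK$7.34

-HK$7.34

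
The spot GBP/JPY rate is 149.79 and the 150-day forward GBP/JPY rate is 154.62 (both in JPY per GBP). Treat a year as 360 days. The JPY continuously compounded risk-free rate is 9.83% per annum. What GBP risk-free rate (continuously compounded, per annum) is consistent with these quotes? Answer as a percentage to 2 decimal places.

F = S·e^((r_JPY − r_GBP)T) ⇒ r_GBP = r_JPY − ln(F/S)/T
ln(154.62/149.79) = 0.031736; /(150/360) = 0.076166
r_GBP = 0.0983 − 0.076166 = 0.022134
r_GBP = 2.21%

2.21%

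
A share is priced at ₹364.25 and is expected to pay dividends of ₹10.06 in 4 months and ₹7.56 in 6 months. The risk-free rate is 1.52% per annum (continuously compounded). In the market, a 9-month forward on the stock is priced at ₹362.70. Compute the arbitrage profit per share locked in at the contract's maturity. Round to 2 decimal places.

₹11.99 per share

PV(dividends) I = 10.06·e^(−0.0152·4/12) + 7.56·e^(−0.0152·6/12) = 17.5119
Fair forward F* = (S − I)·e^(rT) = (364.25 − 17.5119)·e^0.011400 = 346.7381 × 1.011465 = 350.7135
Market ₹362.70 > fair 350.7135: forward overpriced → cash-and-carry (borrow at r, buy the stock and collect the dividends, short the forward).
Profit at T = |F_mkt − F*| = |362.70 − 350.7135| = ₹11.99 per share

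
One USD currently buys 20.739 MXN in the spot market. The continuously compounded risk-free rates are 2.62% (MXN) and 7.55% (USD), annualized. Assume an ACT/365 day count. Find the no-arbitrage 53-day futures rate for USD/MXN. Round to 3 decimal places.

20.591

F = S·e^((r_MXN − r_USD)T) = 20.739 · e^((0.0262 − 0.0755) × 53/365)
= 20.739 · e^-0.007159 = 20.739 × 0.992867
F = 20.591 MXN per USD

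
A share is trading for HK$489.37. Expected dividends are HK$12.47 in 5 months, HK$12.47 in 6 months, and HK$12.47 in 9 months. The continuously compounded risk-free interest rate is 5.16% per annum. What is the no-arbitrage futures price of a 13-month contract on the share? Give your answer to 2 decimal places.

HK$479.06

PV(dividends) I = 12.47·e^(−0.0516·5/12) + 12.47·e^(−0.0516·6/12) + 12.47·e^(−0.0516·9/12)
I = 12.2048 + 12.1524 + 11.9966 = 36.3538
F = (S − I)·e^(rT) = (489.37 − 36.3538) · e^(0.0516·13/12)
= 453.0162 · e^0.055900 = 453.0162 × 1.057492 = HK$479.06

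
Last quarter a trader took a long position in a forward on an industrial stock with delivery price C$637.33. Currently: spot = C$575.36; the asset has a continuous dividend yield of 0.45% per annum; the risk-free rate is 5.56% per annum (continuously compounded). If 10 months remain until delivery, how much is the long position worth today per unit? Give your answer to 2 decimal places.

-C$35.27

Current fair forward for the remaining 10 months: F = S·e^((r − q)·T), (r − q) = 0.0556 − 0.0045 = 0.0511
F = 575.36 · e^(0.0511 × 10/12) = 575.36 × 1.043503 = 600.3899
Value of long forward = (F − K)·e^(−rT) = (600.3899 − 637.33) · e^(−0.0556·10/12)
= -36.9401 × 0.954724 = -35.27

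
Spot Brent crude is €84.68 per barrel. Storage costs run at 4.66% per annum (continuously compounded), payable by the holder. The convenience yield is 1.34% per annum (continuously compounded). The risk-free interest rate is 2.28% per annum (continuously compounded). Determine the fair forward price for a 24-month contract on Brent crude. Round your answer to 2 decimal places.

Net carry = r + u − y = 0.0228 + 0.0466 − 0.0134 = 0.0560
F = S·e^((r+u−y)T) = 84.68 · e^(0.0560 × 24/12) = 84.68 · e^0.112000
= 84.68 × 1.118513 = €94.72 per barrel

€94.72 per barrel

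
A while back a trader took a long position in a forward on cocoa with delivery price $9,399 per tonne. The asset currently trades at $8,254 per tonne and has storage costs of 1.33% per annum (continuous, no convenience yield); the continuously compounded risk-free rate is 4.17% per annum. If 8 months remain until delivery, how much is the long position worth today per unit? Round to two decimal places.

-$813.80 per tonne

Current fair forward for the remaining 8 months: F = S·e^((r + u)·T), (r + u) = 0.0417 + 0.0133 = 0.0550
F = 8254 · e^(0.0550 × 8/12) = 8254 × 1.03734718 = 8562.2636
Value of long forward = (F − K)·e^(−rT) = (8562.2636 − 9399) · e^(−0.0417·8/12)
= -836.7364 × 0.97258286 = -813.80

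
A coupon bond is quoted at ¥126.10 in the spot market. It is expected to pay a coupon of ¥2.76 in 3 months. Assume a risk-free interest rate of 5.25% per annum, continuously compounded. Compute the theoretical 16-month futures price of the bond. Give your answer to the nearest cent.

PV(coupons) I = 2.76·e^(−0.0525·3/12)
I = 2.7240
F = (S − I)·e^(rT) = (126.10 − 2.7240) · e^(0.0525·16/12)
= 123.3760 · e^0.070000 = 123.3760 × 1.072508 = ¥132.32

¥132.32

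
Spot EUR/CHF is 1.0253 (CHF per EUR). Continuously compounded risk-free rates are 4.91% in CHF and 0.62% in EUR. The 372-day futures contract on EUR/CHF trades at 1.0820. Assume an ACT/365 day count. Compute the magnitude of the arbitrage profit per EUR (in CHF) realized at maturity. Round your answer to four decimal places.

Fair futures: F* = S·e^(carry·T), with carry = (r_CHF − r_EUR) = 0.0491 − 0.0062 = 0.0429
F* = 1.0253 · e^(0.0429 × 372/365) = 1.0253 · e^0.043723 = 1.0253 × 1.044693 = 1.0711
Market 1.0820 > fair 1.0711: forward overpriced → cash-and-carry (buy spot, short the forward).
At maturity, profit = |F_mkt − F*| = |1.0820 − 1.0711| = 0.0109 per EUR (in CHF)

0.0109 per EUR (in CHF)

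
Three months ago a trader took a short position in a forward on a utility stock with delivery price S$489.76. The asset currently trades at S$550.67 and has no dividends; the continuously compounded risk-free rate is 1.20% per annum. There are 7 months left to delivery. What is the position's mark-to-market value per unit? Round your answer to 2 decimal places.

-S$64.33

Current fair forward for the remaining 7 months: F = S·e^(r·T), r = 0.0120
F = 550.67 · e^(0.0120 × 7/12) = 550.67 × 1.007025 = 554.5385
Value of long forward = (F − K)·e^(−rT) = (554.5385 − 489.76) · e^(−0.0120·7/12)
= 64.7785 × 0.993024 = 64.33
Short position value = −(long value) = -S$64.33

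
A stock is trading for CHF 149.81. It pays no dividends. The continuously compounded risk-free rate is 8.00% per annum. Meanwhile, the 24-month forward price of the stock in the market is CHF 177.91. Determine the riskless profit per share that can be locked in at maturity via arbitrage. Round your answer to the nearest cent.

Fair forward: F* = S·e^(carry·T), with carry = r = 0.0800
F* = 149.81 · e^(0.0800 × 24/12) = 149.81 · e^0.160000 = 149.81 × 1.173511 = CHF 175.8037
Market CHF 177.91 > fair CHF 175.8037: forward overpriced → cash-and-carry (buy spot, short the forward).
At maturity, profit = |F_mkt − F*| = |177.91 − 175.8037| = CHF 2.11 per share

CHF 2.11 per share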